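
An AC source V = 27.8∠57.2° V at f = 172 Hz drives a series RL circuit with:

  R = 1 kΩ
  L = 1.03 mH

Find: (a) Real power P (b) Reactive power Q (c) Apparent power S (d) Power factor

Step 1 — Angular frequency: ω = 2π·f = 2π·172 = 1081 rad/s.
Step 2 — Component impedances:
  R: Z = R = 1000 Ω
  L: Z = jωL = j·1081·0.00103 = 0 + j1.113 Ω
Step 3 — Series combination: Z_total = R + L = 1000 + j1.113 Ω = 1000∠0.1° Ω.
Step 4 — Source phasor: V = 27.8∠57.2° V = 15.06 + j23.37 V.
Step 5 — Current: I = V / Z = 0.01509 + j0.02335 A = 0.0278∠57.1° A.
Step 6 — Complex power: S = V·I* = 0.7728 + j0.0008603 VA.
Step 7 — Real power: P = Re(S) = 0.7728 W.
Step 8 — Reactive power: Q = Im(S) = 0.0008603 VAR.
Step 9 — Apparent power: |S| = 0.7728 VA.
Step 10 — Power factor: PF = P/|S| = 1 (lagging).

(a) P = 0.7728 W  (b) Q = 0.0008603 VAR  (c) S = 0.7728 VA  (d) PF = 1 (lagging)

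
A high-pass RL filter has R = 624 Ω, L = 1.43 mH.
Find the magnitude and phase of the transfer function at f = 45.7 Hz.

Step 1 — Angular frequency: ω = 2π·45.7 = 287.1 rad/s.
Step 2 — Transfer function: H(jω) = jωL/(R + jωL).
Step 3 — Numerator jωL = j·0.4106; denominator R + jωL = 624 + j0.4106.
Step 4 — H = 4.33e-07 + j0.000658.
Step 5 — Magnitude: |H| = 0.000658 (-63.6 dB); phase: φ = 90.0°.

|H| = 0.000658 (-63.6 dB), φ = 90.0°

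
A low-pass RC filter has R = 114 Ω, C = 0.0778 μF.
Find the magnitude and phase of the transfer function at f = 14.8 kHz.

Step 1 — Angular frequency: ω = 2π·1.48e+04 = 9.299e+04 rad/s.
Step 2 — Transfer function: H(jω) = 1/(1 + jωRC).
Step 3 — Denominator: 1 + jωRC = 1 + j·9.299e+04·114·7.78e-08 = 1 + j0.8248.
Step 4 — H = 0.5952 - j0.4909.
Step 5 — Magnitude: |H| = 0.7715 (-2.3 dB); phase: φ = -39.5°.

|H| = 0.7715 (-2.3 dB), φ = -39.5°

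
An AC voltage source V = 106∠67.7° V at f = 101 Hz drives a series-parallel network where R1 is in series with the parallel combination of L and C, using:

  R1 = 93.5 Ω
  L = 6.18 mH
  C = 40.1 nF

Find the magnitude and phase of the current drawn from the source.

Step 1 — Angular frequency: ω = 2π·f = 2π·101 = 634.6 rad/s.
Step 2 — Component impedances:
  R1: Z = R = 93.5 Ω
  L: Z = jωL = j·634.6·0.00618 = 0 + j3.922 Ω
  C: Z = 1/(jωC) = -j/(ω·C) = 0 - j3.93e+04 Ω
Step 3 — Parallel branch: L || C = 1/(1/L + 1/C) = 0 + j3.922 Ω.
Step 4 — Series with R1: Z_total = R1 + (L || C) = 93.5 + j3.922 Ω = 93.58∠2.4° Ω.
Step 5 — Source phasor: V = 106∠67.7° V = 40.22 + j98.07 V.
Step 6 — Ohm's law: I = V / Z_total = (40.22 + j98.07) / (93.5 + j3.922) = 0.4734 + j1.029 A.
Step 7 — Convert to polar: |I| = 1.133 A, ∠I = 65.3°.

I = 1.133∠65.3° A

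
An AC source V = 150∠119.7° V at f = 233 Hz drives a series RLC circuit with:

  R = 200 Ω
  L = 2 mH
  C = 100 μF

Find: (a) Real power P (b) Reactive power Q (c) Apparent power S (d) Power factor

Step 1 — Angular frequency: ω = 2π·f = 2π·233 = 1464 rad/s.
Step 2 — Component impedances:
  R: Z = R = 200 Ω
  L: Z = jωL = j·1464·0.002 = 0 + j2.928 Ω
  C: Z = 1/(jωC) = -j/(ω·C) = 0 - j6.831 Ω
Step 3 — Series combination: Z_total = R + L + C = 200 - j3.903 Ω = 200∠-1.1° Ω.
Step 4 — Source phasor: V = 150∠119.7° V = -74.32 + j130.3 V.
Step 5 — Current: I = V / Z = -0.3842 + j0.644 A = 0.7499∠120.8° A.
Step 6 — Complex power: S = V·I* = 112.5 - j2.194 VA.
Step 7 — Real power: P = Re(S) = 112.5 W.
Step 8 — Reactive power: Q = Im(S) = -2.194 VAR.
Step 9 — Apparent power: |S| = 112.5 VA.
Step 10 — Power factor: PF = P/|S| = 0.9998 (leading).

(a) P = 112.5 W  (b) Q = -2.194 VAR  (c) S = 112.5 VA  (d) PF = 0.9998 (leading)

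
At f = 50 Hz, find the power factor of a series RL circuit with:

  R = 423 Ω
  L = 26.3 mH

Step 1 — Angular frequency: ω = 2π·f = 2π·50 = 314.2 rad/s.
Step 2 — Component impedances:
  R: Z = R = 423 Ω
  L: Z = jωL = j·314.2·0.0263 = 0 + j8.262 Ω
Step 3 — Series combination: Z_total = R + L = 423 + j8.262 Ω = 423.1∠1.1° Ω.
Step 4 — Power factor: PF = cos(φ) = Re(Z)/|Z| = 423/423.1 = 0.9998.
Step 5 — Type: Im(Z) = 8.262 ⇒ lagging (phase φ = 1.1°).

PF = 0.9998 (lagging, φ = 1.1°)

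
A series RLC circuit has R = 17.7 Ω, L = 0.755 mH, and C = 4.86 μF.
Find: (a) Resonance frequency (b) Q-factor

Step 1 — Resonance condition Im(Z)=0 gives ω₀ = 1/√(LC).
Step 2 — ω₀ = 1/√(0.000755·4.86e-06) = 1.651e+04 rad/s.
Step 3 — f₀ = ω₀/(2π) = 2627 Hz.
Step 4 — Series Q: Q = ω₀L/R = 1.651e+04·0.000755/17.7 = 0.7042.

(a) f₀ = 2627 Hz  (b) Q = 0.7042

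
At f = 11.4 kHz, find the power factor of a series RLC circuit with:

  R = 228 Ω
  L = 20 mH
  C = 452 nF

Step 1 — Angular frequency: ω = 2π·f = 2π·1.14e+04 = 7.163e+04 rad/s.
Step 2 — Component impedances:
  R: Z = R = 228 Ω
  L: Z = jωL = j·7.163e+04·0.02 = 0 + j1433 Ω
  C: Z = 1/(jωC) = -j/(ω·C) = 0 - j30.89 Ω
Step 3 — Series combination: Z_total = R + L + C = 228 + j1402 Ω = 1420∠80.8° Ω.
Step 4 — Power factor: PF = cos(φ) = Re(Z)/|Z| = 228/1420 = 0.1606.
Step 5 — Type: Im(Z) = 1402 ⇒ lagging (phase φ = 80.8°).

PF = 0.1606 (lagging, φ = 80.8°)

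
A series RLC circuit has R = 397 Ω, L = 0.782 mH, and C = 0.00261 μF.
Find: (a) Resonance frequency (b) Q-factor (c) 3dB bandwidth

Step 1 — Resonance: ω₀ = 1/√(LC) = 1/√(0.000782·2.61e-09) = 7e+05 rad/s.
Step 2 — f₀ = ω₀/(2π) = 1.114e+05 Hz.
Step 3 — Series Q: Q = ω₀L/R = 7e+05·0.000782/397 = 1.379.
Step 4 — Bandwidth: Δω = ω₀/Q = 5.077e+05 rad/s; BW = Δω/(2π) = 8.08e+04 Hz.

(a) f₀ = 1.114e+05 Hz  (b) Q = 1.379  (c) BW = 8.08e+04 Hz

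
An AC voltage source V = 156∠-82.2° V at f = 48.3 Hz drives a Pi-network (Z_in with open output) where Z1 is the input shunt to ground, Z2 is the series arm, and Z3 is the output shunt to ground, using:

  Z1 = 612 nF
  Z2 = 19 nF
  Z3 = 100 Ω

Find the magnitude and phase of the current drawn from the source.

Step 1 — Angular frequency: ω = 2π·f = 2π·48.3 = 303.5 rad/s.
Step 2 — Component impedances:
  Z1: Z = 1/(jωC) = -j/(ω·C) = 0 - j5384 Ω
  Z2: Z = 1/(jωC) = -j/(ω·C) = 0 - j1.734e+05 Ω
  Z3: Z = R = 100 Ω
Step 3 — With open output, the series arm Z2 and the output shunt Z3 appear in series to ground: Z2 + Z3 = 100 - j1.734e+05 Ω.
Step 4 — Parallel with input shunt Z1: Z_in = Z1 || (Z2 + Z3) = 0.09067 - j5222 Ω = 5222∠-90.0° Ω.
Step 5 — Source phasor: V = 156∠-82.2° V = 21.17 - j154.6 V.
Step 6 — Ohm's law: I = V / Z_total = (21.17 - j154.6) / (0.09067 - j5222) = 0.0296 + j0.004054 A.
Step 7 — Convert to polar: |I| = 0.02987 A, ∠I = 7.8°.

I = 0.02987∠7.8° A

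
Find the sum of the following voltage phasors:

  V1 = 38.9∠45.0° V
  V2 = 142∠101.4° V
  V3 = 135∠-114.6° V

Step 1 — Convert each phasor to rectangular form:
  V1 = 38.9·(cos(45.0°) + j·sin(45.0°)) = 27.51 + j27.51 V
  V2 = 142·(cos(101.4°) + j·sin(101.4°)) = -28.07 + j139.2 V
  V3 = 135·(cos(-114.6°) + j·sin(-114.6°)) = -56.2 - j122.7 V
Step 2 — Sum components: V_total = -56.76 + j43.96 V.
Step 3 — Convert to polar: |V_total| = 71.79 V, ∠V_total = 142.2°.

V_total = 71.79∠142.2° V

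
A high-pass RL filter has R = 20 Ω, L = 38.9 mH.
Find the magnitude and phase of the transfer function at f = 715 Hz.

Step 1 — Angular frequency: ω = 2π·715 = 4492 rad/s.
Step 2 — Transfer function: H(jω) = jωL/(R + jωL).
Step 3 — Numerator jωL = j·174.8; denominator R + jωL = 20 + j174.8.
Step 4 — H = 0.9871 + j0.113.
Step 5 — Magnitude: |H| = 0.9935 (-0.1 dB); phase: φ = 6.5°.

|H| = 0.9935 (-0.1 dB), φ = 6.5°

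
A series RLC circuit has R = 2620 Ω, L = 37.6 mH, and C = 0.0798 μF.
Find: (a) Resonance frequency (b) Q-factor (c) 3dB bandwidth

Step 1 — Resonance condition Im(Z)=0 gives ω₀ = 1/√(LC).
Step 2 — ω₀ = 1/√(0.0376·7.98e-08) = 1.826e+04 rad/s.
Step 3 — f₀ = ω₀/(2π) = 2906 Hz.
Step 4 — Series Q: Q = ω₀L/R = 1.826e+04·0.0376/2620 = 0.262.
Step 5 — 3dB bandwidth: Δω = ω₀/Q = 6.968e+04 rad/s; BW = Δω/(2π) = 1.109e+04 Hz.

(a) f₀ = 2906 Hz  (b) Q = 0.262  (c) BW = 1.109e+04 Hz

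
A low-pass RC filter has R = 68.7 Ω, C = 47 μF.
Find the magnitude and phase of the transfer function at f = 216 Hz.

Step 1 — Angular frequency: ω = 2π·216 = 1357 rad/s.
Step 2 — Transfer function: H(jω) = 1/(1 + jωRC).
Step 3 — Denominator: 1 + jωRC = 1 + j·1357·68.7·4.7e-05 = 1 + j4.382.
Step 4 — H = 0.0495 - j0.2169.
Step 5 — Magnitude: |H| = 0.2225 (-13.1 dB); phase: φ = -77.1°.

|H| = 0.2225 (-13.1 dB), φ = -77.1°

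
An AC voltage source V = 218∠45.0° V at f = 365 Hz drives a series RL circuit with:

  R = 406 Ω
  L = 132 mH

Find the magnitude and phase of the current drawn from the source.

Step 1 — Angular frequency: ω = 2π·f = 2π·365 = 2293 rad/s.
Step 2 — Component impedances:
  R: Z = R = 406 Ω
  L: Z = jωL = j·2293·0.132 = 0 + j302.7 Ω
Step 3 — Series combination: Z_total = R + L = 406 + j302.7 Ω = 506.4∠36.7° Ω.
Step 4 — Source phasor: V = 218∠45.0° V = 154.1 + j154.1 V.
Step 5 — Ohm's law: I = V / Z_total = (154.1 + j154.1) / (406 + j302.7) = 0.426 + j0.06207 A.
Step 6 — Convert to polar: |I| = 0.4305 A, ∠I = 8.3°.

I = 0.4305∠8.3° A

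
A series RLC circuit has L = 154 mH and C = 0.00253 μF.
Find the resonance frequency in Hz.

Step 1 — Resonance condition Im(Z)=0 gives ω₀ = 1/√(LC).
Step 2 — ω₀ = 1/√(0.154·2.53e-09) = 5.066e+04 rad/s.
Step 3 — f₀ = ω₀/(2π) = 8063 Hz.

f₀ = 8063 Hz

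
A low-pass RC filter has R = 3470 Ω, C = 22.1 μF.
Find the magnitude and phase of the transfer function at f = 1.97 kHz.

Step 1 — Angular frequency: ω = 2π·1970 = 1.238e+04 rad/s.
Step 2 — Transfer function: H(jω) = 1/(1 + jωRC).
Step 3 — Denominator: 1 + jωRC = 1 + j·1.238e+04·3470·2.21e-05 = 1 + j949.2.
Step 4 — H = 1.11e-06 - j0.001053.
Step 5 — Magnitude: |H| = 0.001053 (-59.5 dB); phase: φ = -89.9°.

|H| = 0.001053 (-59.5 dB), φ = -89.9°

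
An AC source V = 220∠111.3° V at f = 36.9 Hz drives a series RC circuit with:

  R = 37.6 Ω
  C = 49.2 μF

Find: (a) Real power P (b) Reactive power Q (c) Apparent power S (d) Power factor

Step 1 — Angular frequency: ω = 2π·f = 2π·36.9 = 231.8 rad/s.
Step 2 — Component impedances:
  R: Z = R = 37.6 Ω
  C: Z = 1/(jωC) = -j/(ω·C) = 0 - j87.67 Ω
Step 3 — Series combination: Z_total = R + C = 37.6 - j87.67 Ω = 95.39∠-66.8° Ω.
Step 4 — Source phasor: V = 220∠111.3° V = -79.92 + j205 V.
Step 5 — Current: I = V / Z = -2.305 + j0.07706 A = 2.306∠178.1° A.
Step 6 — Complex power: S = V·I* = 200 - j466.3 VA.
Step 7 — Real power: P = Re(S) = 200 W.
Step 8 — Reactive power: Q = Im(S) = -466.3 VAR.
Step 9 — Apparent power: |S| = 507.4 VA.
Step 10 — Power factor: PF = P/|S| = 0.3942 (leading).

(a) P = 200 W  (b) Q = -466.3 VAR  (c) S = 507.4 VA  (d) PF = 0.3942 (leading)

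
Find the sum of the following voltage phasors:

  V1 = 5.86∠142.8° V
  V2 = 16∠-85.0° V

Step 1 — Convert each phasor to rectangular form:
  V1 = 5.86·(cos(142.8°) + j·sin(142.8°)) = -4.668 + j3.543 V
  V2 = 16·(cos(-85.0°) + j·sin(-85.0°)) = 1.394 - j15.94 V
Step 2 — Sum components: V_total = -3.273 - j12.4 V.
Step 3 — Convert to polar: |V_total| = 12.82 V, ∠V_total = -104.8°.

V_total = 12.82∠-104.8° V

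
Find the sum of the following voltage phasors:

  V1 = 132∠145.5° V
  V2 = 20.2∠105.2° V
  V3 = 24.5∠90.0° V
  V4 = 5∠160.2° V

Step 1 — Convert each phasor to rectangular form:
  V1 = 132·(cos(145.5°) + j·sin(145.5°)) = -108.8 + j74.77 V
  V2 = 20.2·(cos(105.2°) + j·sin(105.2°)) = -5.296 + j19.49 V
  V3 = 24.5·(cos(90.0°) + j·sin(90.0°)) = 0 + j24.5 V
  V4 = 5·(cos(160.2°) + j·sin(160.2°)) = -4.704 + j1.694 V
Step 2 — Sum components: V_total = -118.8 + j120.5 V.
Step 3 — Convert to polar: |V_total| = 169.2 V, ∠V_total = 134.6°.

V_total = 169.2∠134.6° V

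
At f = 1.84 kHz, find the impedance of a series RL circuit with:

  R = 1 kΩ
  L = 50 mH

Step 1 — Angular frequency: ω = 2π·f = 2π·1840 = 1.156e+04 rad/s.
Step 2 — Component impedances:
  R: Z = R = 1000 Ω
  L: Z = jωL = j·1.156e+04·0.05 = 0 + j578.1 Ω
Step 3 — Series combination: Z_total = R + L = 1000 + j578.1 Ω = 1155∠30.0° Ω.

Z = 1000 + j578.1 Ω = 1155∠30.0° Ω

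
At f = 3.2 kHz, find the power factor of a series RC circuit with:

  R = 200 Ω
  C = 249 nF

Step 1 — Angular frequency: ω = 2π·f = 2π·3200 = 2.011e+04 rad/s.
Step 2 — Component impedances:
  R: Z = R = 200 Ω
  C: Z = 1/(jωC) = -j/(ω·C) = 0 - j199.7 Ω
Step 3 — Series combination: Z_total = R + C = 200 - j199.7 Ω = 282.7∠-45.0° Ω.
Step 4 — Power factor: PF = cos(φ) = Re(Z)/|Z| = 200/282.66 = 0.7076.
Step 5 — Type: Im(Z) = -199.7 ⇒ leading (phase φ = -45.0°).

PF = 0.7076 (leading, φ = -45.0°)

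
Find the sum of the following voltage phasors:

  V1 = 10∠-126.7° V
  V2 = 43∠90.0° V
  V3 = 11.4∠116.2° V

Step 1 — Convert each phasor to rectangular form:
  V1 = 10·(cos(-126.7°) + j·sin(-126.7°)) = -5.976 - j8.018 V
  V2 = 43·(cos(90.0°) + j·sin(90.0°)) = 0 + j43 V
  V3 = 11.4·(cos(116.2°) + j·sin(116.2°)) = -5.033 + j10.23 V
Step 2 — Sum components: V_total = -11.01 + j45.21 V.
Step 3 — Convert to polar: |V_total| = 46.53 V, ∠V_total = 103.7°.

V_total = 46.53∠103.7° V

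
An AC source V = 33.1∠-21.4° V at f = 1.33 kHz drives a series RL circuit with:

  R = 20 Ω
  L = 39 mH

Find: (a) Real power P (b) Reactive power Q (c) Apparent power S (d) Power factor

Step 1 — Angular frequency: ω = 2π·f = 2π·1330 = 8357 rad/s.
Step 2 — Component impedances:
  R: Z = R = 20 Ω
  L: Z = jωL = j·8357·0.039 = 0 + j325.9 Ω
Step 3 — Series combination: Z_total = R + L = 20 + j325.9 Ω = 326.5∠86.5° Ω.
Step 4 — Source phasor: V = 33.1∠-21.4° V = 30.82 - j12.08 V.
Step 5 — Current: I = V / Z = -0.03114 - j0.09647 A = 0.1014∠-107.9° A.
Step 6 — Complex power: S = V·I* = 0.2055 + j3.349 VA.
Step 7 — Real power: P = Re(S) = 0.2055 W.
Step 8 — Reactive power: Q = Im(S) = 3.349 VAR.
Step 9 — Apparent power: |S| = 3.355 VA.
Step 10 — Power factor: PF = P/|S| = 0.06125 (lagging).

(a) P = 0.2055 W  (b) Q = 3.349 VAR  (c) S = 3.355 VA  (d) PF = 0.06125 (lagging)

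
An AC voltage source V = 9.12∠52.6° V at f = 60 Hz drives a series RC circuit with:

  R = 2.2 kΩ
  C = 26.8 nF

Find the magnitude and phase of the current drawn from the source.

Step 1 — Angular frequency: ω = 2π·f = 2π·60 = 377 rad/s.
Step 2 — Component impedances:
  R: Z = R = 2200 Ω
  C: Z = 1/(jωC) = -j/(ω·C) = 0 - j9.898e+04 Ω
Step 3 — Series combination: Z_total = R + C = 2200 - j9.898e+04 Ω = 9.9e+04∠-88.7° Ω.
Step 4 — Source phasor: V = 9.12∠52.6° V = 5.539 + j7.245 V.
Step 5 — Ohm's law: I = V / Z_total = (5.539 + j7.245) / (2200 - j9.898e+04) = -7.192e-05 + j5.756e-05 A.
Step 6 — Convert to polar: |I| = 9.212e-05 A, ∠I = 141.3°.

I = 9.212e-05∠141.3° A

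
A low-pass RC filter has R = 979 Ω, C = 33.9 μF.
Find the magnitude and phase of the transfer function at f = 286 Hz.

Step 1 — Angular frequency: ω = 2π·286 = 1797 rad/s.
Step 2 — Transfer function: H(jω) = 1/(1 + jωRC).
Step 3 — Denominator: 1 + jωRC = 1 + j·1797·979·3.39e-05 = 1 + j59.64.
Step 4 — H = 0.0002811 - j0.01676.
Step 5 — Magnitude: |H| = 0.01677 (-35.5 dB); phase: φ = -89.0°.

|H| = 0.01677 (-35.5 dB), φ = -89.0°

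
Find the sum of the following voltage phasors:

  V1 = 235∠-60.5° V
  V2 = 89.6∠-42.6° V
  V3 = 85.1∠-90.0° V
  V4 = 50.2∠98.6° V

Step 1 — Convert each phasor to rectangular form:
  V1 = 235·(cos(-60.5°) + j·sin(-60.5°)) = 115.7 - j204.5 V
  V2 = 89.6·(cos(-42.6°) + j·sin(-42.6°)) = 65.95 - j60.65 V
  V3 = 85.1·(cos(-90.0°) + j·sin(-90.0°)) = 0 - j85.1 V
  V4 = 50.2·(cos(98.6°) + j·sin(98.6°)) = -7.507 + j49.64 V
Step 2 — Sum components: V_total = 174.2 - j300.6 V.
Step 3 — Convert to polar: |V_total| = 347.5 V, ∠V_total = -59.9°.

V_total = 347.5∠-59.9° V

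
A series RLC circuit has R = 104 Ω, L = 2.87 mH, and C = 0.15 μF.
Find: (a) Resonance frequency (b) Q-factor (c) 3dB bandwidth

Step 1 — Resonance condition Im(Z)=0 gives ω₀ = 1/√(LC).
Step 2 — ω₀ = 1/√(0.00287·1.5e-07) = 4.82e+04 rad/s.
Step 3 — f₀ = ω₀/(2π) = 7671 Hz.
Step 4 — Series Q: Q = ω₀L/R = 4.82e+04·0.00287/104 = 1.33.
Step 5 — 3dB bandwidth: Δω = ω₀/Q = 3.624e+04 rad/s; BW = Δω/(2π) = 5767 Hz.

(a) f₀ = 7671 Hz  (b) Q = 1.33  (c) BW = 5767 Hz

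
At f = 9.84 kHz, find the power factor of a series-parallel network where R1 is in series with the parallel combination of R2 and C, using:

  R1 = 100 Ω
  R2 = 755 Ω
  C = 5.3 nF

Step 1 — Angular frequency: ω = 2π·f = 2π·9840 = 6.183e+04 rad/s.
Step 2 — Component impedances:
  R1: Z = R = 100 Ω
  R2: Z = R = 755 Ω
  C: Z = 1/(jωC) = -j/(ω·C) = 0 - j3052 Ω
Step 3 — Parallel branch: R2 || C = 1/(1/R2 + 1/C) = 711.5 - j176 Ω.
Step 4 — Series with R1: Z_total = R1 + (R2 || C) = 811.5 - j176 Ω = 830.3∠-12.2° Ω.
Step 5 — Power factor: PF = cos(φ) = Re(Z)/|Z| = 811.45/830.32 = 0.9773.
Step 6 — Type: Im(Z) = -176 ⇒ leading (phase φ = -12.2°).

PF = 0.9773 (leading, φ = -12.2°)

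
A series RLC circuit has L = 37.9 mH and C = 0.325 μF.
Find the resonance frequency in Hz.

Step 1 — Resonance condition Im(Z)=0 gives ω₀ = 1/√(LC).
Step 2 — ω₀ = 1/√(0.0379·3.25e-07) = 9010 rad/s.
Step 3 — f₀ = ω₀/(2π) = 1434 Hz.

f₀ = 1434 Hz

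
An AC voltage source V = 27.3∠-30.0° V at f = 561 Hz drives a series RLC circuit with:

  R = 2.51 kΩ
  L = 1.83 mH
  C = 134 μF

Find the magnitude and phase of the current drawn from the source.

Step 1 — Angular frequency: ω = 2π·f = 2π·561 = 3525 rad/s.
Step 2 — Component impedances:
  R: Z = R = 2510 Ω
  L: Z = jωL = j·3525·0.00183 = 0 + j6.451 Ω
  C: Z = 1/(jωC) = -j/(ω·C) = 0 - j2.117 Ω
Step 3 — Series combination: Z_total = R + L + C = 2510 + j4.333 Ω = 2510∠0.1° Ω.
Step 4 — Source phasor: V = 27.3∠-30.0° V = 23.64 - j13.65 V.
Step 5 — Ohm's law: I = V / Z_total = (23.64 - j13.65) / (2510 + j4.333) = 0.00941 - j0.005454 A.
Step 6 — Convert to polar: |I| = 0.01088 A, ∠I = -30.1°.

I = 0.01088∠-30.1° A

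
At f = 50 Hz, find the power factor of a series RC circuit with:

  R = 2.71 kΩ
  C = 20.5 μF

Step 1 — Angular frequency: ω = 2π·f = 2π·50 = 314.2 rad/s.
Step 2 — Component impedances:
  R: Z = R = 2710 Ω
  C: Z = 1/(jωC) = -j/(ω·C) = 0 - j155.3 Ω
Step 3 — Series combination: Z_total = R + C = 2710 - j155.3 Ω = 2714∠-3.3° Ω.
Step 4 — Power factor: PF = cos(φ) = Re(Z)/|Z| = 2710/2714.4 = 0.9984.
Step 5 — Type: Im(Z) = -155.3 ⇒ leading (phase φ = -3.3°).

PF = 0.9984 (leading, φ = -3.3°)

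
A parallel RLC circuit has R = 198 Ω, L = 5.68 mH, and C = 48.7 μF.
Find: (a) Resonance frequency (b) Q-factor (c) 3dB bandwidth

Step 1 — Resonance: ω₀ = 1/√(LC) = 1/√(0.00568·4.87e-05) = 1901 rad/s.
Step 2 — f₀ = ω₀/(2π) = 302.6 Hz.
Step 3 — Parallel Q: Q = R/(ω₀L) = 198/(1901·0.00568) = 18.33.
Step 4 — Bandwidth: Δω = ω₀/Q = 103.7 rad/s; BW = Δω/(2π) = 16.51 Hz.

(a) f₀ = 302.6 Hz  (b) Q = 18.33  (c) BW = 16.51 Hz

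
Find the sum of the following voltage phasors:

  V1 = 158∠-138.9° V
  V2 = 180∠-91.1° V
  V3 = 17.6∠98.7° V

Step 1 — Convert each phasor to rectangular form:
  V1 = 158·(cos(-138.9°) + j·sin(-138.9°)) = -119.1 - j103.9 V
  V2 = 180·(cos(-91.1°) + j·sin(-91.1°)) = -3.456 - j180 V
  V3 = 17.6·(cos(98.7°) + j·sin(98.7°)) = -2.662 + j17.4 V
Step 2 — Sum components: V_total = -125.2 - j266.4 V.
Step 3 — Convert to polar: |V_total| = 294.4 V, ∠V_total = -115.2°.

V_total = 294.4∠-115.2° V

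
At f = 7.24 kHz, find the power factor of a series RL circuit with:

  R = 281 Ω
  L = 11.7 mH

Step 1 — Angular frequency: ω = 2π·f = 2π·7240 = 4.549e+04 rad/s.
Step 2 — Component impedances:
  R: Z = R = 281 Ω
  L: Z = jωL = j·4.549e+04·0.0117 = 0 + j532.2 Ω
Step 3 — Series combination: Z_total = R + L = 281 + j532.2 Ω = 601.9∠62.2° Ω.
Step 4 — Power factor: PF = cos(φ) = Re(Z)/|Z| = 281/601.9 = 0.4669.
Step 5 — Type: Im(Z) = 532.2 ⇒ lagging (phase φ = 62.2°).

PF = 0.4669 (lagging, φ = 62.2°)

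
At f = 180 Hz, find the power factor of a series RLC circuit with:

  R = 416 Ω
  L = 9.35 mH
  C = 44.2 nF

Step 1 — Angular frequency: ω = 2π·f = 2π·180 = 1131 rad/s.
Step 2 — Component impedances:
  R: Z = R = 416 Ω
  L: Z = jωL = j·1131·0.00935 = 0 + j10.57 Ω
  C: Z = 1/(jωC) = -j/(ω·C) = 0 - j2e+04 Ω
Step 3 — Series combination: Z_total = R + L + C = 416 - j1.999e+04 Ω = 2e+04∠-88.8° Ω.
Step 4 — Power factor: PF = cos(φ) = Re(Z)/|Z| = 416/2e+04 = 0.0208.
Step 5 — Type: Im(Z) = -1.999e+04 ⇒ leading (phase φ = -88.8°).

PF = 0.0208 (leading, φ = -88.8°)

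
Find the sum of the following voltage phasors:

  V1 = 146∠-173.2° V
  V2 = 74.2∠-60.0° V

Step 1 — Convert each phasor to rectangular form:
  V1 = 146·(cos(-173.2°) + j·sin(-173.2°)) = -145 - j17.29 V
  V2 = 74.2·(cos(-60.0°) + j·sin(-60.0°)) = 37.1 - j64.26 V
Step 2 — Sum components: V_total = -107.9 - j81.55 V.
Step 3 — Convert to polar: |V_total| = 135.2 V, ∠V_total = -142.9°.

V_total = 135.2∠-142.9° V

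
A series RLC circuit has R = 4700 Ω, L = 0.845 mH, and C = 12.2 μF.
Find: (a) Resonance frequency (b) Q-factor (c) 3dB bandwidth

Step 1 — Resonance: ω₀ = 1/√(LC) = 1/√(0.000845·1.22e-05) = 9849 rad/s.
Step 2 — f₀ = ω₀/(2π) = 1568 Hz.
Step 3 — Series Q: Q = ω₀L/R = 9849·0.000845/4700 = 0.001771.
Step 4 — Bandwidth: Δω = ω₀/Q = 5.562e+06 rad/s; BW = Δω/(2π) = 8.852e+05 Hz.

(a) f₀ = 1568 Hz  (b) Q = 0.001771  (c) BW = 8.852e+05 Hz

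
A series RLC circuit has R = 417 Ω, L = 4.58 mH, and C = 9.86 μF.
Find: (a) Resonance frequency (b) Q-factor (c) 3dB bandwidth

Step 1 — Resonance: ω₀ = 1/√(LC) = 1/√(0.00458·9.86e-06) = 4706 rad/s.
Step 2 — f₀ = ω₀/(2π) = 748.9 Hz.
Step 3 — Series Q: Q = ω₀L/R = 4706·0.00458/417 = 0.05168.
Step 4 — Bandwidth: Δω = ω₀/Q = 9.105e+04 rad/s; BW = Δω/(2π) = 1.449e+04 Hz.

(a) f₀ = 748.9 Hz  (b) Q = 0.05168  (c) BW = 1.449e+04 Hz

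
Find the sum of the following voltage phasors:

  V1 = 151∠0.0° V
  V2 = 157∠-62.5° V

Step 1 — Convert each phasor to rectangular form:
  V1 = 151·(cos(0.0°) + j·sin(0.0°)) = 151 V
  V2 = 157·(cos(-62.5°) + j·sin(-62.5°)) = 72.49 - j139.3 V
Step 2 — Sum components: V_total = 223.5 - j139.3 V.
Step 3 — Convert to polar: |V_total| = 263.3 V, ∠V_total = -31.9°.

V_total = 263.3∠-31.9° V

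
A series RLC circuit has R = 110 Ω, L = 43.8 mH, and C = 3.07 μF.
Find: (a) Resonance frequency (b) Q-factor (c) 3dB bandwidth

Step 1 — Resonance: ω₀ = 1/√(LC) = 1/√(0.0438·3.07e-06) = 2727 rad/s.
Step 2 — f₀ = ω₀/(2π) = 434 Hz.
Step 3 — Series Q: Q = ω₀L/R = 2727·0.0438/110 = 1.086.
Step 4 — Bandwidth: Δω = ω₀/Q = 2511 rad/s; BW = Δω/(2π) = 399.7 Hz.

(a) f₀ = 434 Hz  (b) Q = 1.086  (c) BW = 399.7 Hz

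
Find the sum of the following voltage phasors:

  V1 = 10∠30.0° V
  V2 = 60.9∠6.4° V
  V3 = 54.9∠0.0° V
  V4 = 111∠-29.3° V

Step 1 — Convert each phasor to rectangular form:
  V1 = 10·(cos(30.0°) + j·sin(30.0°)) = 8.66 + j5 V
  V2 = 60.9·(cos(6.4°) + j·sin(6.4°)) = 60.52 + j6.788 V
  V3 = 54.9·(cos(0.0°) + j·sin(0.0°)) = 54.9 V
  V4 = 111·(cos(-29.3°) + j·sin(-29.3°)) = 96.8 - j54.32 V
Step 2 — Sum components: V_total = 220.9 - j42.53 V.
Step 3 — Convert to polar: |V_total| = 224.9 V, ∠V_total = -10.9°.

V_total = 224.9∠-10.9° V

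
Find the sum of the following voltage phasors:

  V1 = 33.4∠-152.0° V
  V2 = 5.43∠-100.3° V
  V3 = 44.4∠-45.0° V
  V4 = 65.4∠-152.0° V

Step 1 — Convert each phasor to rectangular form:
  V1 = 33.4·(cos(-152.0°) + j·sin(-152.0°)) = -29.49 - j15.68 V
  V2 = 5.43·(cos(-100.3°) + j·sin(-100.3°)) = -0.9709 - j5.342 V
  V3 = 44.4·(cos(-45.0°) + j·sin(-45.0°)) = 31.4 - j31.4 V
  V4 = 65.4·(cos(-152.0°) + j·sin(-152.0°)) = -57.74 - j30.7 V
Step 2 — Sum components: V_total = -56.81 - j83.12 V.
Step 3 — Convert to polar: |V_total| = 100.7 V, ∠V_total = -124.4°.

V_total = 100.7∠-124.4° V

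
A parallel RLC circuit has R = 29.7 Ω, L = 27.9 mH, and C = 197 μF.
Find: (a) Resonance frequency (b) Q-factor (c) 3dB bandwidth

Step 1 — Resonance: ω₀ = 1/√(LC) = 1/√(0.0279·0.000197) = 426.5 rad/s.
Step 2 — f₀ = ω₀/(2π) = 67.89 Hz.
Step 3 — Parallel Q: Q = R/(ω₀L) = 29.7/(426.5·0.0279) = 2.496.
Step 4 — Bandwidth: Δω = ω₀/Q = 170.9 rad/s; BW = Δω/(2π) = 27.2 Hz.

(a) f₀ = 67.89 Hz  (b) Q = 2.496  (c) BW = 27.2 Hz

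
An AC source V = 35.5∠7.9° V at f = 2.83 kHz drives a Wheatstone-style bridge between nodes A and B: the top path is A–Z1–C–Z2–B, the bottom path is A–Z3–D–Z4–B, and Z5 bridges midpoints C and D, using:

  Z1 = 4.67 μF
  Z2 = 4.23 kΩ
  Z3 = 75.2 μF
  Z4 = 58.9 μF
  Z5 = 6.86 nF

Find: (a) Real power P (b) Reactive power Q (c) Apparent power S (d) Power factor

Step 1 — Angular frequency: ω = 2π·f = 2π·2830 = 1.778e+04 rad/s.
Step 2 — Component impedances:
  Z1: Z = 1/(jωC) = -j/(ω·C) = 0 - j12.04 Ω
  Z2: Z = R = 4230 Ω
  Z3: Z = 1/(jωC) = -j/(ω·C) = 0 - j0.7479 Ω
  Z4: Z = 1/(jωC) = -j/(ω·C) = 0 - j0.9548 Ω
  Z5: Z = 1/(jωC) = -j/(ω·C) = 0 - j8198 Ω
Step 3 — Bridge requires nodal analysis (the Z5 bridge couples midpoints C and D, so the two paths cannot be reduced to a simple series/parallel combination). Setting node B to ground and injecting 1 A at node A, the 3-node admittance system at A, C, D solves to V_A = Z_AB = 0.0006844 - j1.703 Ω = 1.703∠-90.0° Ω.
Step 4 — Source phasor: V = 35.5∠7.9° V = 35.16 + j4.879 V.
Step 5 — Current: I = V / Z = -2.857 + j20.65 A = 20.85∠97.9° A.
Step 6 — Complex power: S = V·I* = 0.2975 - j740.2 VA.
Step 7 — Real power: P = Re(S) = 0.2975 W.
Step 8 — Reactive power: Q = Im(S) = -740.2 VAR.
Step 9 — Apparent power: |S| = 740.2 VA.
Step 10 — Power factor: PF = P/|S| = 0.000402 (leading).

(a) P = 0.2975 W  (b) Q = -740.2 VAR  (c) S = 740.2 VA  (d) PF = 0.000402 (leading)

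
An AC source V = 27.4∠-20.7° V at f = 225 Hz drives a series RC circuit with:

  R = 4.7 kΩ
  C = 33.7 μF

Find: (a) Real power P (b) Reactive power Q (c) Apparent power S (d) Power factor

Step 1 — Angular frequency: ω = 2π·f = 2π·225 = 1414 rad/s.
Step 2 — Component impedances:
  R: Z = R = 4700 Ω
  C: Z = 1/(jωC) = -j/(ω·C) = 0 - j20.99 Ω
Step 3 — Series combination: Z_total = R + C = 4700 - j20.99 Ω = 4700∠-0.3° Ω.
Step 4 — Source phasor: V = 27.4∠-20.7° V = 25.63 - j9.685 V.
Step 5 — Current: I = V / Z = 0.005463 - j0.002036 A = 0.00583∠-20.4° A.
Step 6 — Complex power: S = V·I* = 0.1597 - j0.0007134 VA.
Step 7 — Real power: P = Re(S) = 0.1597 W.
Step 8 — Reactive power: Q = Im(S) = -0.0007134 VAR.
Step 9 — Apparent power: |S| = 0.1597 VA.
Step 10 — Power factor: PF = P/|S| = 1 (leading).

(a) P = 0.1597 W  (b) Q = -0.0007134 VAR  (c) S = 0.1597 VA  (d) PF = 1 (leading)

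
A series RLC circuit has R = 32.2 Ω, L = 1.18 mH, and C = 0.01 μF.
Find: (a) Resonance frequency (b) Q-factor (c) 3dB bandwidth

Step 1 — Resonance condition Im(Z)=0 gives ω₀ = 1/√(LC).
Step 2 — ω₀ = 1/√(0.00118·1e-08) = 2.911e+05 rad/s.
Step 3 — f₀ = ω₀/(2π) = 4.633e+04 Hz.
Step 4 — Series Q: Q = ω₀L/R = 2.911e+05·0.00118/32.2 = 10.67.
Step 5 — 3dB bandwidth: Δω = ω₀/Q = 2.729e+04 rad/s; BW = Δω/(2π) = 4343 Hz.

(a) f₀ = 4.633e+04 Hz  (b) Q = 10.67  (c) BW = 4343 Hz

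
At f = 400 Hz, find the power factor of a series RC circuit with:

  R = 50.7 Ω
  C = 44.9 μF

Step 1 — Angular frequency: ω = 2π·f = 2π·400 = 2513 rad/s.
Step 2 — Component impedances:
  R: Z = R = 50.7 Ω
  C: Z = 1/(jωC) = -j/(ω·C) = 0 - j8.862 Ω
Step 3 — Series combination: Z_total = R + C = 50.7 - j8.862 Ω = 51.47∠-9.9° Ω.
Step 4 — Power factor: PF = cos(φ) = Re(Z)/|Z| = 50.7/51.469 = 0.9851.
Step 5 — Type: Im(Z) = -8.862 ⇒ leading (phase φ = -9.9°).

PF = 0.9851 (leading, φ = -9.9°)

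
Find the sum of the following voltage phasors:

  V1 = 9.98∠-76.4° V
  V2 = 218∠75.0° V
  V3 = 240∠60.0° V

Step 1 — Convert each phasor to rectangular form:
  V1 = 9.98·(cos(-76.4°) + j·sin(-76.4°)) = 2.347 - j9.7 V
  V2 = 218·(cos(75.0°) + j·sin(75.0°)) = 56.42 + j210.6 V
  V3 = 240·(cos(60.0°) + j·sin(60.0°)) = 120 + j207.8 V
Step 2 — Sum components: V_total = 178.8 + j408.7 V.
Step 3 — Convert to polar: |V_total| = 446.1 V, ∠V_total = 66.4°.

V_total = 446.1∠66.4° V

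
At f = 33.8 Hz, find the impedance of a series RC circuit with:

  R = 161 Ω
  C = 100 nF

Step 1 — Angular frequency: ω = 2π·f = 2π·33.8 = 212.4 rad/s.
Step 2 — Component impedances:
  R: Z = R = 161 Ω
  C: Z = 1/(jωC) = -j/(ω·C) = 0 - j4.709e+04 Ω
Step 3 — Series combination: Z_total = R + C = 161 - j4.709e+04 Ω = 4.709e+04∠-89.8° Ω.

Z = 161 - j4.709e+04 Ω = 4.709e+04∠-89.8° Ω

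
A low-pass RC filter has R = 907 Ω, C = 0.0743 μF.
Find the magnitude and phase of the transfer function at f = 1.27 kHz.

Step 1 — Angular frequency: ω = 2π·1270 = 7980 rad/s.
Step 2 — Transfer function: H(jω) = 1/(1 + jωRC).
Step 3 — Denominator: 1 + jωRC = 1 + j·7980·907·7.43e-08 = 1 + j0.5377.
Step 4 — H = 0.7757 - j0.4171.
Step 5 — Magnitude: |H| = 0.8807 (-1.1 dB); phase: φ = -28.3°.

|H| = 0.8807 (-1.1 dB), φ = -28.3°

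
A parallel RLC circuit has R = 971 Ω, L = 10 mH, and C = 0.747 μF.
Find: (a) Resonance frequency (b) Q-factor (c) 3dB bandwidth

Step 1 — Resonance: ω₀ = 1/√(LC) = 1/√(0.01·7.47e-07) = 1.157e+04 rad/s.
Step 2 — f₀ = ω₀/(2π) = 1841 Hz.
Step 3 — Parallel Q: Q = R/(ω₀L) = 971/(1.157e+04·0.01) = 8.392.
Step 4 — Bandwidth: Δω = ω₀/Q = 1379 rad/s; BW = Δω/(2π) = 219.4 Hz.

(a) f₀ = 1841 Hz  (b) Q = 8.392  (c) BW = 219.4 Hz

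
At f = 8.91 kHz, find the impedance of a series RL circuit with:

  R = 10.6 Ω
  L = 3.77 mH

Step 1 — Angular frequency: ω = 2π·f = 2π·8910 = 5.598e+04 rad/s.
Step 2 — Component impedances:
  R: Z = R = 10.6 Ω
  L: Z = jωL = j·5.598e+04·0.00377 = 0 + j211.1 Ω
Step 3 — Series combination: Z_total = R + L = 10.6 + j211.1 Ω = 211.3∠87.1° Ω.

Z = 10.6 + j211.1 Ω = 211.3∠87.1° Ω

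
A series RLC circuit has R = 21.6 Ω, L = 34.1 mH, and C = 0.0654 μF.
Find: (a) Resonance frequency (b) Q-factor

Step 1 — Resonance condition Im(Z)=0 gives ω₀ = 1/√(LC).
Step 2 — ω₀ = 1/√(0.0341·6.54e-08) = 2.118e+04 rad/s.
Step 3 — f₀ = ω₀/(2π) = 3370 Hz.
Step 4 — Series Q: Q = ω₀L/R = 2.118e+04·0.0341/21.6 = 33.43.

(a) f₀ = 3370 Hz  (b) Q = 33.43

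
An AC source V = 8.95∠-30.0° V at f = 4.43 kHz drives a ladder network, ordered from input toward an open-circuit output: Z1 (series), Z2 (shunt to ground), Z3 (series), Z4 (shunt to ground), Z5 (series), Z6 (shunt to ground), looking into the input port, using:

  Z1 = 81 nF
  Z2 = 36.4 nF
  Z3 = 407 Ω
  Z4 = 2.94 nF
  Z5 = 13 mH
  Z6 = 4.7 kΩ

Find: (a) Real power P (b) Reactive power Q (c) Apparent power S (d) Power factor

Step 1 — Angular frequency: ω = 2π·f = 2π·4430 = 2.783e+04 rad/s.
Step 2 — Component impedances:
  Z1: Z = 1/(jωC) = -j/(ω·C) = 0 - j443.5 Ω
  Z2: Z = 1/(jωC) = -j/(ω·C) = 0 - j987 Ω
  Z3: Z = R = 407 Ω
  Z4: Z = 1/(jωC) = -j/(ω·C) = 0 - j1.222e+04 Ω
  Z5: Z = jωL = j·2.783e+04·0.013 = 0 + j361.8 Ω
  Z6: Z = R = 4700 Ω
Step 3 — Ladder network (open output): work backward from the far end, alternating series and parallel combinations. Z_in = 166.1 - j1349 Ω = 1359∠-83.0° Ω.
Step 4 — Source phasor: V = 8.95∠-30.0° V = 7.751 - j4.475 V.
Step 5 — Current: I = V / Z = 0.003965 + j0.005258 A = 0.006586∠53.0° A.
Step 6 — Complex power: S = V·I* = 0.007205 - j0.0585 VA.
Step 7 — Real power: P = Re(S) = 0.007205 W.
Step 8 — Reactive power: Q = Im(S) = -0.0585 VAR.
Step 9 — Apparent power: |S| = 0.05894 VA.
Step 10 — Power factor: PF = P/|S| = 0.1222 (leading).

(a) P = 0.007205 W  (b) Q = -0.0585 VAR  (c) S = 0.05894 VA  (d) PF = 0.1222 (leading)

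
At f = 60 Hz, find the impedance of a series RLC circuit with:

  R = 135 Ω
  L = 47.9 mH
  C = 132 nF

Step 1 — Angular frequency: ω = 2π·f = 2π·60 = 377 rad/s.
Step 2 — Component impedances:
  R: Z = R = 135 Ω
  L: Z = jωL = j·377·0.0479 = 0 + j18.06 Ω
  C: Z = 1/(jωC) = -j/(ω·C) = 0 - j2.01e+04 Ω
Step 3 — Series combination: Z_total = R + L + C = 135 - j2.008e+04 Ω = 2.008e+04∠-89.6° Ω.

Z = 135 - j2.008e+04 Ω = 2.008e+04∠-89.6° Ω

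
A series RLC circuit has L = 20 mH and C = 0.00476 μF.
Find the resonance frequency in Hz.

Step 1 — Resonance condition Im(Z)=0 gives ω₀ = 1/√(LC).
Step 2 — ω₀ = 1/√(0.02·4.76e-09) = 1.025e+05 rad/s.
Step 3 — f₀ = ω₀/(2π) = 1.631e+04 Hz.

f₀ = 1.631e+04 Hz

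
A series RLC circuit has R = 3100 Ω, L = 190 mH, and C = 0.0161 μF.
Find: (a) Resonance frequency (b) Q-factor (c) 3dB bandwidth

Step 1 — Resonance condition Im(Z)=0 gives ω₀ = 1/√(LC).
Step 2 — ω₀ = 1/√(0.19·1.61e-08) = 1.808e+04 rad/s.
Step 3 — f₀ = ω₀/(2π) = 2878 Hz.
Step 4 — Series Q: Q = ω₀L/R = 1.808e+04·0.19/3100 = 1.108.
Step 5 — 3dB bandwidth: Δω = ω₀/Q = 1.632e+04 rad/s; BW = Δω/(2π) = 2597 Hz.

(a) f₀ = 2878 Hz  (b) Q = 1.108  (c) BW = 2597 Hz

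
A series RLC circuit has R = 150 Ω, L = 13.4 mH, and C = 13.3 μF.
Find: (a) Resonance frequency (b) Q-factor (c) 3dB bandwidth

Step 1 — Resonance condition Im(Z)=0 gives ω₀ = 1/√(LC).
Step 2 — ω₀ = 1/√(0.0134·1.33e-05) = 2369 rad/s.
Step 3 — f₀ = ω₀/(2π) = 377 Hz.
Step 4 — Series Q: Q = ω₀L/R = 2369·0.0134/150 = 0.2116.
Step 5 — 3dB bandwidth: Δω = ω₀/Q = 1.119e+04 rad/s; BW = Δω/(2π) = 1782 Hz.

(a) f₀ = 377 Hz  (b) Q = 0.2116  (c) BW = 1782 Hz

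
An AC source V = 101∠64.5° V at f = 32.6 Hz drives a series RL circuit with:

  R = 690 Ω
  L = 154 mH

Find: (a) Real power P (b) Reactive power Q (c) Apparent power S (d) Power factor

Step 1 — Angular frequency: ω = 2π·f = 2π·32.6 = 204.8 rad/s.
Step 2 — Component impedances:
  R: Z = R = 690 Ω
  L: Z = jωL = j·204.8·0.154 = 0 + j31.54 Ω
Step 3 — Series combination: Z_total = R + L = 690 + j31.54 Ω = 690.7∠2.6° Ω.
Step 4 — Source phasor: V = 101∠64.5° V = 43.48 + j91.16 V.
Step 5 — Current: I = V / Z = 0.06891 + j0.129 A = 0.1462∠61.9° A.
Step 6 — Complex power: S = V·I* = 14.75 + j0.6745 VA.
Step 7 — Real power: P = Re(S) = 14.75 W.
Step 8 — Reactive power: Q = Im(S) = 0.6745 VAR.
Step 9 — Apparent power: |S| = 14.77 VA.
Step 10 — Power factor: PF = P/|S| = 0.999 (lagging).

(a) P = 14.75 W  (b) Q = 0.6745 VAR  (c) S = 14.77 VA  (d) PF = 0.999 (lagging)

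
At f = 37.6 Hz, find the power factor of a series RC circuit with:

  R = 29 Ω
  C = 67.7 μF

Step 1 — Angular frequency: ω = 2π·f = 2π·37.6 = 236.2 rad/s.
Step 2 — Component impedances:
  R: Z = R = 29 Ω
  C: Z = 1/(jωC) = -j/(ω·C) = 0 - j62.52 Ω
Step 3 — Series combination: Z_total = R + C = 29 - j62.52 Ω = 68.92∠-65.1° Ω.
Step 4 — Power factor: PF = cos(φ) = Re(Z)/|Z| = 29/68.92 = 0.4208.
Step 5 — Type: Im(Z) = -62.52 ⇒ leading (phase φ = -65.1°).

PF = 0.4208 (leading, φ = -65.1°)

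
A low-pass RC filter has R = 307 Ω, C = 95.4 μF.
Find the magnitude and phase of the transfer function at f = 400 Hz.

Step 1 — Angular frequency: ω = 2π·400 = 2513 rad/s.
Step 2 — Transfer function: H(jω) = 1/(1 + jωRC).
Step 3 — Denominator: 1 + jωRC = 1 + j·2513·307·9.54e-05 = 1 + j73.61.
Step 4 — H = 0.0001845 - j0.01358.
Step 5 — Magnitude: |H| = 0.01358 (-37.3 dB); phase: φ = -89.2°.

|H| = 0.01358 (-37.3 dB), φ = -89.2°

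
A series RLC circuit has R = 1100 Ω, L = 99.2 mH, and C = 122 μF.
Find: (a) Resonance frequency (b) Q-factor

Step 1 — Resonance condition Im(Z)=0 gives ω₀ = 1/√(LC).
Step 2 — ω₀ = 1/√(0.0992·0.000122) = 287.5 rad/s.
Step 3 — f₀ = ω₀/(2π) = 45.75 Hz.
Step 4 — Series Q: Q = ω₀L/R = 287.5·0.0992/1100 = 0.02592.

(a) f₀ = 45.75 Hz  (b) Q = 0.02592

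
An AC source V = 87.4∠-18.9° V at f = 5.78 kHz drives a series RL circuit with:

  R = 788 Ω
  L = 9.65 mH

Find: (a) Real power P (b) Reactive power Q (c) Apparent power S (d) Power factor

Step 1 — Angular frequency: ω = 2π·f = 2π·5780 = 3.632e+04 rad/s.
Step 2 — Component impedances:
  R: Z = R = 788 Ω
  L: Z = jωL = j·3.632e+04·0.00965 = 0 + j350.5 Ω
Step 3 — Series combination: Z_total = R + L = 788 + j350.5 Ω = 862.4∠24.0° Ω.
Step 4 — Source phasor: V = 87.4∠-18.9° V = 82.69 - j28.31 V.
Step 5 — Current: I = V / Z = 0.07427 - j0.06896 A = 0.1013∠-42.9° A.
Step 6 — Complex power: S = V·I* = 8.093 + j3.599 VA.
Step 7 — Real power: P = Re(S) = 8.093 W.
Step 8 — Reactive power: Q = Im(S) = 3.599 VAR.
Step 9 — Apparent power: |S| = 8.857 VA.
Step 10 — Power factor: PF = P/|S| = 0.9137 (lagging).

(a) P = 8.093 W  (b) Q = 3.599 VAR  (c) S = 8.857 VA  (d) PF = 0.9137 (lagging)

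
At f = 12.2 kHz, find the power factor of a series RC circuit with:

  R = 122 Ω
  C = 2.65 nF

Step 1 — Angular frequency: ω = 2π·f = 2π·1.22e+04 = 7.665e+04 rad/s.
Step 2 — Component impedances:
  R: Z = R = 122 Ω
  C: Z = 1/(jωC) = -j/(ω·C) = 0 - j4923 Ω
Step 3 — Series combination: Z_total = R + C = 122 - j4923 Ω = 4924∠-88.6° Ω.
Step 4 — Power factor: PF = cos(φ) = Re(Z)/|Z| = 122/4924.34 = 0.02477.
Step 5 — Type: Im(Z) = -4923 ⇒ leading (phase φ = -88.6°).

PF = 0.02477 (leading, φ = -88.6°)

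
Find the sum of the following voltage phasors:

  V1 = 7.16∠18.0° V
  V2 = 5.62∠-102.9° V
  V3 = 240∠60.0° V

Step 1 — Convert each phasor to rectangular form:
  V1 = 7.16·(cos(18.0°) + j·sin(18.0°)) = 6.81 + j2.213 V
  V2 = 5.62·(cos(-102.9°) + j·sin(-102.9°)) = -1.255 - j5.478 V
  V3 = 240·(cos(60.0°) + j·sin(60.0°)) = 120 + j207.8 V
Step 2 — Sum components: V_total = 125.6 + j204.6 V.
Step 3 — Convert to polar: |V_total| = 240 V, ∠V_total = 58.5°.

V_total = 240∠58.5° V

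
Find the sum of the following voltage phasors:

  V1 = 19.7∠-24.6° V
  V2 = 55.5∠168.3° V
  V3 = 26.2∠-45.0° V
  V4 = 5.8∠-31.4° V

Step 1 — Convert each phasor to rectangular form:
  V1 = 19.7·(cos(-24.6°) + j·sin(-24.6°)) = 17.91 - j8.201 V
  V2 = 55.5·(cos(168.3°) + j·sin(168.3°)) = -54.35 + j11.25 V
  V3 = 26.2·(cos(-45.0°) + j·sin(-45.0°)) = 18.53 - j18.53 V
  V4 = 5.8·(cos(-31.4°) + j·sin(-31.4°)) = 4.951 - j3.022 V
Step 2 — Sum components: V_total = -12.96 - j18.49 V.
Step 3 — Convert to polar: |V_total| = 22.58 V, ∠V_total = -125.0°.

V_total = 22.58∠-125.0° V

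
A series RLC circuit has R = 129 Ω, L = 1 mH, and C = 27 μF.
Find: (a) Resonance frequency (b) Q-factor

Step 1 — Resonance condition Im(Z)=0 gives ω₀ = 1/√(LC).
Step 2 — ω₀ = 1/√(0.001·2.7e-05) = 6086 rad/s.
Step 3 — f₀ = ω₀/(2π) = 968.6 Hz.
Step 4 — Series Q: Q = ω₀L/R = 6086·0.001/129 = 0.04718.

(a) f₀ = 968.6 Hz  (b) Q = 0.04718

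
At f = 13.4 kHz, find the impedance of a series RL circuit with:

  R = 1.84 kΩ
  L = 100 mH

Step 1 — Angular frequency: ω = 2π·f = 2π·1.34e+04 = 8.419e+04 rad/s.
Step 2 — Component impedances:
  R: Z = R = 1840 Ω
  L: Z = jωL = j·8.419e+04·0.1 = 0 + j8419 Ω
Step 3 — Series combination: Z_total = R + L = 1840 + j8419 Ω = 8618∠77.7° Ω.

Z = 1840 + j8419 Ω = 8618∠77.7° Ω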